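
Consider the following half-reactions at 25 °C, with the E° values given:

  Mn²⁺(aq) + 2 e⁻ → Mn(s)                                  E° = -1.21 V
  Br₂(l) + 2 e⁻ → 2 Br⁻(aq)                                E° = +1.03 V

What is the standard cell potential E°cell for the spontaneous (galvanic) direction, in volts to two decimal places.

+2.24 V

The Br₂/Br⁻ couple has the higher reduction potential, so it is the cathode; Mn²⁺/Mn is oxidised at the anode.
E°cell = E°(cathode) − E°(anode) = (+1.03) − (-1.21) = +2.24 V.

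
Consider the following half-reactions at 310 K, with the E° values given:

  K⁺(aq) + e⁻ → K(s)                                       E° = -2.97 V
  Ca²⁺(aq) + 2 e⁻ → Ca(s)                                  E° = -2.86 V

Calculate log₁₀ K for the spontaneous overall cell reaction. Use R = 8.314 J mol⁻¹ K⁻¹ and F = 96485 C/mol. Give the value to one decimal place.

Cathode: Ca²⁺/Ca; anode: K⁺/K. E°cell = (-2.86) − (-2.97) = +0.11 V, with n = 2.
ΔG° = −nFE° = −RT ln K, so ln K = nFE°/(RT) = (2)(96485)(+0.11) / ((8.314)(310)) = 8.236.
log₁₀ K = 8.236 / ln 10 = 3.6.

3.6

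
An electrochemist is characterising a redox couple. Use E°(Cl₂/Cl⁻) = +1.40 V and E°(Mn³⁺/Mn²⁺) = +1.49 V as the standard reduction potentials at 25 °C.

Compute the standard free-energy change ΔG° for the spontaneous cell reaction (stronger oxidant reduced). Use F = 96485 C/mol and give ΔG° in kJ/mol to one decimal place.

-17.4 kJ/mol

Mn³⁺/Mn²⁺ (E° = +1.49 V) is the cathode; Cl₂/Cl⁻ (E° = +1.40 V) is the anode, so E°cell = +0.09 V.
Balancing electrons gives n = 2 (lcm of 1 and 2).
ΔG° = −nFE° = −(2)(96485)(+0.09) = -17,367 J = -17.4 kJ/mol.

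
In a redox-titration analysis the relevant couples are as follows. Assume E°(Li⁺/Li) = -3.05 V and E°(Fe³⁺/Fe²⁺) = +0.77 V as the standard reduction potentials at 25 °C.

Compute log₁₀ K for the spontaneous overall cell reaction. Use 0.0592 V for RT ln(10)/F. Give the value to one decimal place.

Cathode: Fe³⁺/Fe²⁺; anode: Li⁺/Li. E°cell = +3.82 V, n = 1.
log K = nE°cell / 0.0592 = (1)(+3.82) / 0.0592 = 64.5.

64.5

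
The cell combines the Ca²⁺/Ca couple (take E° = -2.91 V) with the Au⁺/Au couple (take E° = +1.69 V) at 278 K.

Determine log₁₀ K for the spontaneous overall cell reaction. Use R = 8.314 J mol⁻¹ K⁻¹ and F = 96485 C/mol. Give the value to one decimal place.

166.8

Cathode: Au⁺/Au; anode: Ca²⁺/Ca. E°cell = (+1.69) − (-2.91) = +4.60 V, with n = 2.
ΔG° = −nFE° = −RT ln K, so ln K = nFE°/(RT) = (2)(96485)(+4.60) / ((8.314)(278)) = 384.054.
log₁₀ K = 384.054 / ln 10 = 166.8.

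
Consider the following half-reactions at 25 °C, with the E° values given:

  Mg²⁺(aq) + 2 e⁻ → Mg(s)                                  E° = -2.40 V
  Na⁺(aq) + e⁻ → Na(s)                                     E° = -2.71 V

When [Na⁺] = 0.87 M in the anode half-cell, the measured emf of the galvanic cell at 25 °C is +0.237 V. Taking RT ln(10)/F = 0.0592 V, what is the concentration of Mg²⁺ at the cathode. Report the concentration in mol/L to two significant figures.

Mg²⁺/Mg is the cathode, Na⁺/Na the anode: E°cell = +0.31 V, n = 2.
Overall reaction: Mg²⁺(aq) + 2 Na(s) → Mg(s) + 2 Na⁺(aq); Q = [Na⁺]^2/[Mg²⁺]^1.
From E = E° − (0.0592/n) log Q: log Q = (E° − E)·n/0.0592 = (+0.31 − (+0.237))·2/0.0592 = 2.4662.
So 1·log[Mg²⁺] = 2·log(0.87) − log Q = -0.1210 − (2.4662) = -2.5872; [Mg²⁺] = 10^(-2.5872) ≈ 0.0026 M.

0.0026 M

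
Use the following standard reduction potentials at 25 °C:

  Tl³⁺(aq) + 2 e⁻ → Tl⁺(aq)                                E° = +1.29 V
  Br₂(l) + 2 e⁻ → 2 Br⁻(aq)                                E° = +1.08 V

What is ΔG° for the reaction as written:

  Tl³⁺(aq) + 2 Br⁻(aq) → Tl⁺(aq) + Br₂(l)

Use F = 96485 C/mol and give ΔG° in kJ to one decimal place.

-40.5 kJ

As written, Tl³⁺/Tl⁺ is reduced (cathode) and Br₂/Br⁻ is oxidised (anode), so E°cell = (+1.29) − (+1.08) = +0.21 V.
Balancing electrons gives n = 2.
ΔG° = −nFE° = −(2)(96485)(+0.21) = -40,524 J = -40.5 kJ.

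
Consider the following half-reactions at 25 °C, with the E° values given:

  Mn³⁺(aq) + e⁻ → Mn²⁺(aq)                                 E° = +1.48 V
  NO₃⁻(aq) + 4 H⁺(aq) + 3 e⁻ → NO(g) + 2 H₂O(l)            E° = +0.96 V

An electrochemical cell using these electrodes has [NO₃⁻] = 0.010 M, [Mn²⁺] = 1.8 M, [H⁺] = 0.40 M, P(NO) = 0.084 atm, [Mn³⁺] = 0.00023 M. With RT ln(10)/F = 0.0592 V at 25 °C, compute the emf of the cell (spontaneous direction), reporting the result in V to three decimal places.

Mn³⁺/Mn²⁺ is the cathode (higher E°), NO₃⁻/NO the anode: E°cell = +1.48 − (+0.96) = +0.52 V, n = 3.
Overall: 3 Mn³⁺(aq) + NO(g) + 2 H₂O(l) → 3 Mn²⁺(aq) + NO₃⁻(aq) + 4 H⁺(aq)
Q = [Mn²⁺]^3·[NO₃⁻]·[H⁺]^4 / ([Mn³⁺]^3·P(NO)); log Q = 9.165.
E = E° − (0.0592/n) log Q = +0.52 − (0.0592/3)(9.165) = +0.339 V.

+0.339 V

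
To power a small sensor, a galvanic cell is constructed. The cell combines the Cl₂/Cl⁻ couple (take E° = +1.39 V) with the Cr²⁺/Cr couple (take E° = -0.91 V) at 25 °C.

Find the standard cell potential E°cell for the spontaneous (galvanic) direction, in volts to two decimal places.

The Cl₂/Cl⁻ couple has the higher reduction potential, so it is the cathode; Cr²⁺/Cr is oxidised at the anode.
E°cell = E°(cathode) − E°(anode) = (+1.39) − (-0.91) = +2.30 V.
Since E°cell > 0, the reaction is spontaneous under standard conditions.

+2.30 V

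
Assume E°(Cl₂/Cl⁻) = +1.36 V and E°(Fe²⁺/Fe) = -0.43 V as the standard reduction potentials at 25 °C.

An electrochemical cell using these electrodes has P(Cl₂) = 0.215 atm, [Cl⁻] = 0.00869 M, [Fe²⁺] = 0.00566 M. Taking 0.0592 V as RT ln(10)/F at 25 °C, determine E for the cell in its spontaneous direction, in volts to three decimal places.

Cl₂/Cl⁻ is the cathode (higher E°), Fe²⁺/Fe the anode: E°cell = +1.36 − (-0.43) = +1.79 V, n = 2.
Overall: Cl₂(g) + Fe(s) → 2 Cl⁻(aq) + Fe²⁺(aq)
Q = [Cl⁻]^2·[Fe²⁺] / (P(Cl₂)); log Q = -5.702.
E = E° − (0.0592/n) log Q = +1.79 − (0.0592/2)(-5.702) = +1.959 V.

+1.959 V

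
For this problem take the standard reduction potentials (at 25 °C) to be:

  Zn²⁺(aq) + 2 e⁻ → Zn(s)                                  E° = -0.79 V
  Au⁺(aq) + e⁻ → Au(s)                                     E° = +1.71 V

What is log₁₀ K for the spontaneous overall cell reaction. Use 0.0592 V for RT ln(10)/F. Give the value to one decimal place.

84.5

Cathode: Au⁺/Au; anode: Zn²⁺/Zn. E°cell = +2.50 V, n = 2.
log K = nE°cell / 0.0592 = (2)(+2.50) / 0.0592 = 84.5.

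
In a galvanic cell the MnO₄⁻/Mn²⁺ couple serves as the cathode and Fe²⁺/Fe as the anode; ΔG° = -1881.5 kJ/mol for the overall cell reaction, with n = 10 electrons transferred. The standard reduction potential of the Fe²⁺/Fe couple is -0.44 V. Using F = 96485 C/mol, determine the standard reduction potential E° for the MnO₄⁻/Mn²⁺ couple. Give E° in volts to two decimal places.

+1.51 V

E°cell = −ΔG°/(nF) = −(-1881.5×10³)/((10)(96485)) = +1.950 V.
Since MnO₄⁻/Mn²⁺ is the cathode and Fe²⁺/Fe the anode, E°cell = E°(MnO₄⁻/Mn²⁺) − E°(Fe²⁺/Fe).
So E°(MnO₄⁻/Mn²⁺) = E°cell + E°(Fe²⁺/Fe) = +1.950 + (-0.44) = +1.51 V.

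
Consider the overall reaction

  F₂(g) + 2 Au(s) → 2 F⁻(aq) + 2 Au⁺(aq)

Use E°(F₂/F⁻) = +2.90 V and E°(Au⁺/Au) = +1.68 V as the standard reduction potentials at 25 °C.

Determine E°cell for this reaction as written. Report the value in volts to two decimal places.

+1.22 V

The F₂/F⁻ couple has the higher reduction potential, so it is the cathode; Au⁺/Au is oxidised at the anode.
E°cell = E°(cathode) − E°(anode) = (+2.90) − (+1.68) = +1.22 V.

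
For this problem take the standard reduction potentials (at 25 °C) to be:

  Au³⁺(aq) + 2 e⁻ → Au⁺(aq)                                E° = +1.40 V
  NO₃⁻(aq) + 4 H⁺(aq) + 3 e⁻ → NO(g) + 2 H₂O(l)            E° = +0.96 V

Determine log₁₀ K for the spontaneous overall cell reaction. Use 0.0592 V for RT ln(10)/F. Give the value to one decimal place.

44.6

Cathode: Au³⁺/Au⁺; anode: NO₃⁻/NO. E°cell = +0.44 V, n = 6.
log K = nE°cell / 0.0592 = (6)(+0.44) / 0.0592 = 44.6.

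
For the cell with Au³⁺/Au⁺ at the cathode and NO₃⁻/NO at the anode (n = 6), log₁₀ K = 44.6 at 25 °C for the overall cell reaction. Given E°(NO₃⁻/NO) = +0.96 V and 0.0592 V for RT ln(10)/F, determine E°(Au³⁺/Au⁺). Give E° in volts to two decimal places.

E°cell = (0.0592/n)·log K = (0.0592/6)(44.6) = +0.440 V.
Since Au³⁺/Au⁺ is the cathode and NO₃⁻/NO the anode, E°cell = E°(Au³⁺/Au⁺) − E°(NO₃⁻/NO).
So E°(Au³⁺/Au⁺) = E°cell + E°(NO₃⁻/NO) = +0.440 + (+0.96) = +1.40 V.

+1.40 V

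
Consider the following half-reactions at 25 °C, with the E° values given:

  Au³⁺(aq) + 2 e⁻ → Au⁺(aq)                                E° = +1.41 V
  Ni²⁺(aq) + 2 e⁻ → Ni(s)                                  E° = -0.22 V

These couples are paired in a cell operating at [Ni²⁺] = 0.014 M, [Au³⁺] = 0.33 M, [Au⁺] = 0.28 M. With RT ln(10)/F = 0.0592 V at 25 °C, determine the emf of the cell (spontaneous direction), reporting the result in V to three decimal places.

+1.687 V

Au³⁺/Au⁺ is the cathode (higher E°), Ni²⁺/Ni the anode: E°cell = +1.41 − (-0.22) = +1.63 V, n = 2.
Overall: Au³⁺(aq) + Ni(s) → Au⁺(aq) + Ni²⁺(aq)
Q = [Au⁺]·[Ni²⁺] / ([Au³⁺]); log Q = -1.925.
E = E° − (0.0592/n) log Q = +1.63 − (0.0592/2)(-1.925) = +1.687 V.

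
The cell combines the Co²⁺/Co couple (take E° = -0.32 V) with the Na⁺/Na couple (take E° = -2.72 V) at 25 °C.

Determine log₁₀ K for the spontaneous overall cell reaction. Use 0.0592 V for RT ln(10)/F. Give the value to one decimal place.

81.1

Cathode: Co²⁺/Co; anode: Na⁺/Na. E°cell = +2.40 V, n = 2.
log K = nE°cell / 0.0592 = (2)(+2.40) / 0.0592 = 81.1.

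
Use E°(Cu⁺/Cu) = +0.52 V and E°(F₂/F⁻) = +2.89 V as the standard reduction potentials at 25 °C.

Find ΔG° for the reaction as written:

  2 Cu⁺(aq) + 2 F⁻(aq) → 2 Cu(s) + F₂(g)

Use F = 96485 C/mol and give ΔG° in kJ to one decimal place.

+457.3 kJ

As written, Cu⁺/Cu is reduced (cathode) and F₂/F⁻ is oxidised (anode), so E°cell = (+0.52) − (+2.89) = -2.37 V.
Balancing electrons gives n = 2.
ΔG° = −nFE° = −(2)(96485)(-2.37) = 457,339 J = +457.3 kJ.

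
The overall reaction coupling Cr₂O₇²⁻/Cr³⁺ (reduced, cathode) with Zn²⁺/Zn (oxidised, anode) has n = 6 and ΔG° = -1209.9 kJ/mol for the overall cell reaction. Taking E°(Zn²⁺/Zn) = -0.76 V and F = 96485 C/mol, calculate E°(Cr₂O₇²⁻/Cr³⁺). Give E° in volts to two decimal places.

+1.33 V

E°cell = −ΔG°/(nF) = −(-1209.9×10³)/((6)(96485)) = +2.090 V.
Since Cr₂O₇²⁻/Cr³⁺ is the cathode and Zn²⁺/Zn the anode, E°cell = E°(Cr₂O₇²⁻/Cr³⁺) − E°(Zn²⁺/Zn).
So E°(Cr₂O₇²⁻/Cr³⁺) = E°cell + E°(Zn²⁺/Zn) = +2.090 + (-0.76) = +1.33 V.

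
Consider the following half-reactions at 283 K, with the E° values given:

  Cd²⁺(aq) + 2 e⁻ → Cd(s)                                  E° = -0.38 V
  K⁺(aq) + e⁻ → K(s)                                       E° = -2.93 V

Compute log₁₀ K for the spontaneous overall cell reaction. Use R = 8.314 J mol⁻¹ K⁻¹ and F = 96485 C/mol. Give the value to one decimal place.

90.8

Cathode: Cd²⁺/Cd; anode: K⁺/K. E°cell = (-0.38) − (-2.93) = +2.55 V, with n = 2.
ΔG° = −nFE° = −RT ln K, so ln K = nFE°/(RT) = (2)(96485)(+2.55) / ((8.314)(283)) = 209.138.
log₁₀ K = 209.138 / ln 10 = 90.8.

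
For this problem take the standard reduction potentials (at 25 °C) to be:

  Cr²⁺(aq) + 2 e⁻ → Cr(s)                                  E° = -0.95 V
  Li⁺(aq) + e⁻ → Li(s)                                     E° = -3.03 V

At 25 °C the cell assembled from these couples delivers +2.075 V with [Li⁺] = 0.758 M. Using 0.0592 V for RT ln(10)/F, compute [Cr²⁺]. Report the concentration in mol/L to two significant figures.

Cr²⁺/Cr is the cathode, Li⁺/Li the anode: E°cell = +2.08 V, n = 2.
Overall reaction: Cr²⁺(aq) + 2 Li(s) → Cr(s) + 2 Li⁺(aq); Q = [Li⁺]^2/[Cr²⁺]^1.
From E = E° − (0.0592/n) log Q: log Q = (E° − E)·n/0.0592 = (+2.08 − (+2.075))·2/0.0592 = 0.1689.
So 1·log[Cr²⁺] = 2·log(0.758) − log Q = -0.2407 − (0.1689) = -0.4096; [Cr²⁺] = 10^(-0.4096) ≈ 0.39 M.

0.39 M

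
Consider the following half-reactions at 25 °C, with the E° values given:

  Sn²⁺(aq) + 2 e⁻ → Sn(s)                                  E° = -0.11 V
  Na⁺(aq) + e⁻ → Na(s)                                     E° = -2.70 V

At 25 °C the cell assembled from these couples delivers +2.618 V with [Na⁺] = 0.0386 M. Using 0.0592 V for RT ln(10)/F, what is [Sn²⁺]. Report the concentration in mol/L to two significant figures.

0.013 M

Sn²⁺/Sn is the cathode, Na⁺/Na the anode: E°cell = +2.59 V, n = 2.
Overall reaction: Sn²⁺(aq) + 2 Na(s) → Sn(s) + 2 Na⁺(aq); Q = [Na⁺]^2/[Sn²⁺]^1.
From E = E° − (0.0592/n) log Q: log Q = (E° − E)·n/0.0592 = (+2.59 − (+2.618))·2/0.0592 = -0.9459.
So 1·log[Sn²⁺] = 2·log(0.0386) − log Q = -2.8268 − (-0.9459) = -1.8809; [Sn²⁺] = 10^(-1.8809) ≈ 0.013 M.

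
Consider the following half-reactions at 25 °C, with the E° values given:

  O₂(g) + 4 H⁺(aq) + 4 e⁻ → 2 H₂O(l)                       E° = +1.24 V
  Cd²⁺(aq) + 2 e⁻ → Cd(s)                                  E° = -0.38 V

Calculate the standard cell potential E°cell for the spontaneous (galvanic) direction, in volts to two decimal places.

+1.62 V

The O₂/H₂O couple has the higher reduction potential, so it is the cathode; Cd²⁺/Cd is oxidised at the anode.
E°cell = E°(cathode) − E°(anode) = (+1.24) − (-0.38) = +1.62 V.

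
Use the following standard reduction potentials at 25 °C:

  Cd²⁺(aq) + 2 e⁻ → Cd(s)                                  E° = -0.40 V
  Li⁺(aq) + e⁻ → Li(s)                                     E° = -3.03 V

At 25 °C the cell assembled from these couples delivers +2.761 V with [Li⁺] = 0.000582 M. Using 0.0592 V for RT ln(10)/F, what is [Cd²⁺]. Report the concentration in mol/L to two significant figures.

0.0090 M

Cd²⁺/Cd is the cathode, Li⁺/Li the anode: E°cell = +2.63 V, n = 2.
Overall reaction: Cd²⁺(aq) + 2 Li(s) → Cd(s) + 2 Li⁺(aq); Q = [Li⁺]^2/[Cd²⁺]^1.
From E = E° − (0.0592/n) log Q: log Q = (E° − E)·n/0.0592 = (+2.63 − (+2.761))·2/0.0592 = -4.4257.
So 1·log[Cd²⁺] = 2·log(0.000582) − log Q = -6.4702 − (-4.4257) = -2.0445; [Cd²⁺] = 10^(-2.0445) ≈ 0.0090 M.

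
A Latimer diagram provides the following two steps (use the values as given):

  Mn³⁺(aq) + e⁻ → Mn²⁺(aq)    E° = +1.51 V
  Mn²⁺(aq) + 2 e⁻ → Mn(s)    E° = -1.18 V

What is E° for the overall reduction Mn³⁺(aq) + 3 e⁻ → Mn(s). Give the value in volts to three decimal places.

-0.283 V

Adding the free-energy changes (−nFE°) of the two steps gives −n₃FE°₃ = −n₁FE°₁ − n₂FE°₂.
E°₃ = (1×+1.51 + 2×-1.18) / 3 = (-0.850) / 3 = -0.283 V.
Simply averaging or adding the two E° values would be wrong; the electron-weighted sum is required.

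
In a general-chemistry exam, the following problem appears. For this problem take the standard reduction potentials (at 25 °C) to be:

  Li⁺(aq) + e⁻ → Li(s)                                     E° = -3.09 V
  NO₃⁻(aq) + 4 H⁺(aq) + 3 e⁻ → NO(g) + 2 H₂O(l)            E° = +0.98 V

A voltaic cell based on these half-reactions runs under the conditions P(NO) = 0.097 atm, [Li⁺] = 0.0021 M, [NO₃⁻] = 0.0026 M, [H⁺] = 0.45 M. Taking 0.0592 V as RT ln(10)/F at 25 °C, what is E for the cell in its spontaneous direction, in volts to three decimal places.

NO₃⁻/NO is the cathode (higher E°), Li⁺/Li the anode: E°cell = +0.98 − (-3.09) = +4.07 V, n = 3.
Overall: NO₃⁻(aq) + 4 H⁺(aq) + 3 Li(s) → NO(g) + 2 H₂O(l) + 3 Li⁺(aq)
Q = P(NO)·[Li⁺]^3 / ([NO₃⁻]·[H⁺]^4); log Q = -5.074.
E = E° − (0.0592/n) log Q = +4.07 − (0.0592/3)(-5.074) = +4.170 V.

+4.170 V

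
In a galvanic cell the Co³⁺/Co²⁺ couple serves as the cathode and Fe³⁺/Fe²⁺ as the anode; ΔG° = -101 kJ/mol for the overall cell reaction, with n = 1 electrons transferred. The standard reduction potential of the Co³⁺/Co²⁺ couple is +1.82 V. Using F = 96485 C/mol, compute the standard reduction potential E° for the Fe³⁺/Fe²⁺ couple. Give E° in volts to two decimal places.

E°cell = −ΔG°/(nF) = −(-101×10³)/((1)(96485)) = +1.047 V.
Since Co³⁺/Co²⁺ is the cathode and Fe³⁺/Fe²⁺ the anode, E°cell = E°(Co³⁺/Co²⁺) − E°(Fe³⁺/Fe²⁺).
So E°(Fe³⁺/Fe²⁺) = E°(Co³⁺/Co²⁺) − E°cell = (+1.82) − (+1.047) = +0.77 V.

+0.77 V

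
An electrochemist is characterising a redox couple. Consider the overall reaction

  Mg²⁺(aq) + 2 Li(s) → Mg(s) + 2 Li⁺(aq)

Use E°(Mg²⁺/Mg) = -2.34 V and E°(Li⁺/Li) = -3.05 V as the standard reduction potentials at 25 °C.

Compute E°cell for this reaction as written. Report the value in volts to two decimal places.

+0.71 V

The Mg²⁺/Mg couple has the higher reduction potential, so it is the cathode; Li⁺/Li is oxidised at the anode.
E°cell = E°(cathode) − E°(anode) = (-2.34) − (-3.05) = +0.71 V.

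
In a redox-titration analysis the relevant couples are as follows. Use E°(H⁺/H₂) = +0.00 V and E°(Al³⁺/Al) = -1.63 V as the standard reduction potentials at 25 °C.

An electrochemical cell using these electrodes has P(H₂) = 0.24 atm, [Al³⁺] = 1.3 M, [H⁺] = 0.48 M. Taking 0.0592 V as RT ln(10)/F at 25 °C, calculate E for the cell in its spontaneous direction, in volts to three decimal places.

H⁺/H₂ is the cathode (higher E°), Al³⁺/Al the anode: E°cell = +0.00 − (-1.63) = +1.63 V, n = 6.
Overall: 6 H⁺(aq) + 2 Al(s) → 3 H₂(g) + 2 Al³⁺(aq)
Q = P(H₂)^3·[Al³⁺]^2 / ([H⁺]^6); log Q = 0.281.
E = E° − (0.0592/n) log Q = +1.63 − (0.0592/6)(0.281) = +1.627 V.

+1.627 V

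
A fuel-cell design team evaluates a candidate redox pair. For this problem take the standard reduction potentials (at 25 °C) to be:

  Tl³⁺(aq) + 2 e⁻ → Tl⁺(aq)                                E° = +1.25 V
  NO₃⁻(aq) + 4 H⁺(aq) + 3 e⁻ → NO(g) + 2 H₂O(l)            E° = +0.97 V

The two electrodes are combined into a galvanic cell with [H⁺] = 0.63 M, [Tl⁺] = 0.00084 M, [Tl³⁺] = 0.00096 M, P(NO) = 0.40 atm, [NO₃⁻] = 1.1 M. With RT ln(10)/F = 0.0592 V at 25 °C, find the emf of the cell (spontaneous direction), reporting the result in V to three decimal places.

+0.289 V

Tl³⁺/Tl⁺ is the cathode (higher E°), NO₃⁻/NO the anode: E°cell = +1.25 − (+0.97) = +0.28 V, n = 6.
Overall: 3 Tl³⁺(aq) + 2 NO(g) + 4 H₂O(l) → 3 Tl⁺(aq) + 2 NO₃⁻(aq) + 8 H⁺(aq)
Q = [Tl⁺]^3·[NO₃⁻]^2·[H⁺]^8 / ([Tl³⁺]^3·P(NO)^2); log Q = -0.901.
E = E° − (0.0592/n) log Q = +0.28 − (0.0592/6)(-0.901) = +0.289 V.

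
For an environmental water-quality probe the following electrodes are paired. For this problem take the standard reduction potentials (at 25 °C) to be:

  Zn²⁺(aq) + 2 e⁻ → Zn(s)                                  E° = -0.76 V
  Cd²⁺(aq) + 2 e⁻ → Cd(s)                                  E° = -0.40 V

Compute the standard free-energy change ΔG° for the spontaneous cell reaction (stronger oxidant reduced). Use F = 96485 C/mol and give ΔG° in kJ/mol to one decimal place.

-69.5 kJ/mol

Cd²⁺/Cd (E° = -0.40 V) is the cathode; Zn²⁺/Zn (E° = -0.76 V) is the anode, so E°cell = +0.36 V.
Balancing electrons gives n = 2 (lcm of 2 and 2).
ΔG° = −nFE° = −(2)(96485)(+0.36) = -69,469 J = -69.5 kJ/mol.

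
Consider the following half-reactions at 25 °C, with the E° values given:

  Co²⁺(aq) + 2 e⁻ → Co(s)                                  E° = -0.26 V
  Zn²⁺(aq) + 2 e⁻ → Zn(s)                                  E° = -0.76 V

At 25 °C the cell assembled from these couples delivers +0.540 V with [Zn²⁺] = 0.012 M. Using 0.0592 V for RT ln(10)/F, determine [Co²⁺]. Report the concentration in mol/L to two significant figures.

0.27 M

Co²⁺/Co is the cathode, Zn²⁺/Zn the anode: E°cell = +0.50 V, n = 2.
Overall reaction: Co²⁺(aq) + Zn(s) → Co(s) + Zn²⁺(aq); Q = [Zn²⁺]^1/[Co²⁺]^1.
From E = E° − (0.0592/n) log Q: log Q = (E° − E)·n/0.0592 = (+0.50 − (+0.540))·2/0.0592 = -1.3514.
So 1·log[Co²⁺] = 1·log(0.012) − log Q = -1.9208 − (-1.3514) = -0.5694; [Co²⁺] = 10^(-0.5694) ≈ 0.27 M.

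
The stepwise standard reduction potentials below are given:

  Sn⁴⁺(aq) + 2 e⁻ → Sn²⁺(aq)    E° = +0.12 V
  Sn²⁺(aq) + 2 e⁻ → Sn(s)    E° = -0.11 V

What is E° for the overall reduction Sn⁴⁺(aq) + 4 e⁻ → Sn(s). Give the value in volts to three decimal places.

Adding the free-energy changes (−nFE°) of the two steps gives −n₃FE°₃ = −n₁FE°₁ − n₂FE°₂.
E°₃ = (2×+0.12 + 2×-0.11) / 4 = (+0.020) / 4 = +0.005 V.

+0.005 V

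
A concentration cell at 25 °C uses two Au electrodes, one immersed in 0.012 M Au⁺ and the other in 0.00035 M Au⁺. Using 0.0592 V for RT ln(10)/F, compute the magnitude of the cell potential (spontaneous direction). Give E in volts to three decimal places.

For a concentration cell E°cell = 0. The 0.012 M side is the cathode (reduction is favoured where [Au⁺] is higher).
With n = 1, E = −(0.0592/1) log([Au⁺]ₐₙ/[Au⁺]꜀ₐₜ) = −(0.0592/1) log(0.00035/0.012) = −(0.0592/1)(-1.535) = +0.091 V.

+0.091 V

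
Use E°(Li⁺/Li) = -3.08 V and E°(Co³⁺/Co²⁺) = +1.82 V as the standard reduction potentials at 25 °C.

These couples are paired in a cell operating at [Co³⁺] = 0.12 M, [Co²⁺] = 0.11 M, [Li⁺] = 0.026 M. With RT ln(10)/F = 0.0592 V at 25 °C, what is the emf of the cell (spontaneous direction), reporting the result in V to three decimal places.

+4.996 V

Co³⁺/Co²⁺ is the cathode (higher E°), Li⁺/Li the anode: E°cell = +1.82 − (-3.08) = +4.90 V, n = 1.
Overall: Co³⁺(aq) + Li(s) → Co²⁺(aq) + Li⁺(aq)
Q = [Co²⁺]·[Li⁺] / ([Co³⁺]); log Q = -1.623.
E = E° − (0.0592/n) log Q = +4.90 − (0.0592/1)(-1.623) = +4.996 V.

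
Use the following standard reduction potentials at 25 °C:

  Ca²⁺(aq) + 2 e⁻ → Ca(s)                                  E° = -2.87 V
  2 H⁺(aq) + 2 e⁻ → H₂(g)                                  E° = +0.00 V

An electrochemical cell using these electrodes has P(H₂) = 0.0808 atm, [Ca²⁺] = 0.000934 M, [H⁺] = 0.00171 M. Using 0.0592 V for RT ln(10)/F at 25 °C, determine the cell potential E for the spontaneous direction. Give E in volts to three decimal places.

H⁺/H₂ is the cathode (higher E°), Ca²⁺/Ca the anode: E°cell = +0.00 − (-2.87) = +2.87 V, n = 2.
Overall: 2 H⁺(aq) + Ca(s) → H₂(g) + Ca²⁺(aq)
Q = P(H₂)·[Ca²⁺] / ([H⁺]^2); log Q = 1.412.
E = E° − (0.0592/n) log Q = +2.87 − (0.0592/2)(1.412) = +2.828 V.

+2.828 V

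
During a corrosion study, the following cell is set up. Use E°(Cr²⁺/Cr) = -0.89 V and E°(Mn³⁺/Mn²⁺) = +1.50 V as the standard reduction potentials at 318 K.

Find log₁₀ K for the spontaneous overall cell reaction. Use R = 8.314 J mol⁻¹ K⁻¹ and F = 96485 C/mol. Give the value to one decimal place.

75.8

Cathode: Mn³⁺/Mn²⁺; anode: Cr²⁺/Cr. E°cell = (+1.50) − (-0.89) = +2.39 V, with n = 2.
ΔG° = −nFE° = −RT ln K, so ln K = nFE°/(RT) = (2)(96485)(+2.39) / ((8.314)(318)) = 174.442.
log₁₀ K = 174.442 / ln 10 = 75.8.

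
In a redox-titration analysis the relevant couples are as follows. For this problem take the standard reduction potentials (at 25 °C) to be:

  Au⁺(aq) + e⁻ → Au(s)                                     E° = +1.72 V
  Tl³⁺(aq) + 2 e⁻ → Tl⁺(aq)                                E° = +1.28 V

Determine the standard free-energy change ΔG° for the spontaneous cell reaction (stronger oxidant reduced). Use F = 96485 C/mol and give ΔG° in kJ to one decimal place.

Au⁺/Au (E° = +1.72 V) is the cathode; Tl³⁺/Tl⁺ (E° = +1.28 V) is the anode, so E°cell = +0.44 V.
Balancing electrons gives n = 2 (lcm of 1 and 2).
ΔG° = −nFE° = −(2)(96485)(+0.44) = -84,907 J = -84.9 kJ.

-84.9 kJ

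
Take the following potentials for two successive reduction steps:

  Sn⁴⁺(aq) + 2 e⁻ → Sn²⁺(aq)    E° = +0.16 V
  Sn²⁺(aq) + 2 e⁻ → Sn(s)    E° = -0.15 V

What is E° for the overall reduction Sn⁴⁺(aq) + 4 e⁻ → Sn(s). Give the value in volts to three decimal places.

+0.005 V

Since ΔG° = −nFE° is additive over sequential reductions, n₃E°₃ = n₁E°₁ + n₂E°₂.
E°₃ = (2×+0.16 + 2×-0.15) / 4 = (+0.020) / 4 = +0.005 V.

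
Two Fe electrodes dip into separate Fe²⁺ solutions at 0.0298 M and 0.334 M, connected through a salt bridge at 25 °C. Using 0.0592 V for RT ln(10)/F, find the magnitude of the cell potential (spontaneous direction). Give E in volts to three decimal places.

+0.031 V

For a concentration cell E°cell = 0. The 0.334 M side is the cathode (reduction is favoured where [Fe²⁺] is higher).
With n = 2, E = −(0.0592/2) log([Fe²⁺]ₐₙ/[Fe²⁺]꜀ₐₜ) = −(0.0592/2) log(0.0298/0.334) = −(0.0592/2)(-1.050) = +0.031 V.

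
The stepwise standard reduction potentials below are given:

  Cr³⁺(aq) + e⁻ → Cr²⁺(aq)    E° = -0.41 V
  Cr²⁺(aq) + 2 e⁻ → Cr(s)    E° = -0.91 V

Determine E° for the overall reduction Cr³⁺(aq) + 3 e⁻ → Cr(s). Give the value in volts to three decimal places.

-0.743 V

Since ΔG° = −nFE° is additive over sequential reductions, n₃E°₃ = n₁E°₁ + n₂E°₂.
E°₃ = (1×-0.41 + 2×-0.91) / 3 = (-2.230) / 3 = -0.743 V.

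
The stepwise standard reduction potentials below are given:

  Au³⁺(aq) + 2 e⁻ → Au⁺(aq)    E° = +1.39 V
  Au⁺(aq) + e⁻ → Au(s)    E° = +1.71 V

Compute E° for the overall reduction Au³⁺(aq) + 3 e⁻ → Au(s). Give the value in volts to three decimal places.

+1.497 V

Adding the free-energy changes (−nFE°) of the two steps gives −n₃FE°₃ = −n₁FE°₁ − n₂FE°₂.
E°₃ = (2×+1.39 + 1×+1.71) / 3 = (+4.490) / 3 = +1.497 V.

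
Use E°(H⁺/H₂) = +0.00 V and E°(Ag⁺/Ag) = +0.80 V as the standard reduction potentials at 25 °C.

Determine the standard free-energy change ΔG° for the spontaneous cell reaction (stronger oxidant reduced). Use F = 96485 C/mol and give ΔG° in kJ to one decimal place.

-154.4 kJ

Ag⁺/Ag (E° = +0.80 V) is the cathode; H⁺/H₂ (E° = +0.00 V) is the anode, so E°cell = +0.80 V.
Balancing electrons gives n = 2 (lcm of 1 and 2).
ΔG° = −nFE° = −(2)(96485)(+0.80) = -154,376 J = -154.4 kJ.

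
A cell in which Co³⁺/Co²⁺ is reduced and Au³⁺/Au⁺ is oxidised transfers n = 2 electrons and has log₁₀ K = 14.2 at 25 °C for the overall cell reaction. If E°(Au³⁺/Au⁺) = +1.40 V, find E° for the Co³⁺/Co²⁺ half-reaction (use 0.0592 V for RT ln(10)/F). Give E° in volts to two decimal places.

+1.82 V

E°cell = (0.0592/n)·log K = (0.0592/2)(14.2) = +0.420 V.
Since Co³⁺/Co²⁺ is the cathode and Au³⁺/Au⁺ the anode, E°cell = E°(Co³⁺/Co²⁺) − E°(Au³⁺/Au⁺).
So E°(Co³⁺/Co²⁺) = E°cell + E°(Au³⁺/Au⁺) = +0.420 + (+1.40) = +1.82 V.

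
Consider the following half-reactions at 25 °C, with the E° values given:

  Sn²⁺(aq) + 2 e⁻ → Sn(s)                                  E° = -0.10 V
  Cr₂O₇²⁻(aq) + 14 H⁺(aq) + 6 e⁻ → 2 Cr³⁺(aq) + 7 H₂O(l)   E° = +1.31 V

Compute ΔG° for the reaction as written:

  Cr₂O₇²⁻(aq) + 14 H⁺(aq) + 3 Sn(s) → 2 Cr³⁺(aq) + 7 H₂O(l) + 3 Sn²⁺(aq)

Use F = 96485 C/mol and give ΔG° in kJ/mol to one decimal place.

-816.3 kJ/mol

As written, Cr₂O₇²⁻/Cr³⁺ is reduced (cathode) and Sn²⁺/Sn is oxidised (anode), so E°cell = (+1.31) − (-0.10) = +1.41 V.
Balancing electrons gives n = 6.
ΔG° = −nFE° = −(6)(96485)(+1.41) = -816,263 J = -816.3 kJ/mol.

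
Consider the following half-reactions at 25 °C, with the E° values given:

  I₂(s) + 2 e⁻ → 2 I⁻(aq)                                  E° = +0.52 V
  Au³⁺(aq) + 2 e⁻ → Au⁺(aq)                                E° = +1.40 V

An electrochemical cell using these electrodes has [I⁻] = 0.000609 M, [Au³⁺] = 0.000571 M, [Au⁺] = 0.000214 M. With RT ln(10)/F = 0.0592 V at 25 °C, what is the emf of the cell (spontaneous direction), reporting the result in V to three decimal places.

Au³⁺/Au⁺ is the cathode (higher E°), I₂/I⁻ the anode: E°cell = +1.40 − (+0.52) = +0.88 V, n = 2.
Overall: Au³⁺(aq) + 2 I⁻(aq) → Au⁺(aq) + I₂(s)
Q = [Au⁺] / ([Au³⁺]·[I⁻]^2); log Q = 6.005.
E = E° − (0.0592/n) log Q = +0.88 − (0.0592/2)(6.005) = +0.702 V.

+0.702 V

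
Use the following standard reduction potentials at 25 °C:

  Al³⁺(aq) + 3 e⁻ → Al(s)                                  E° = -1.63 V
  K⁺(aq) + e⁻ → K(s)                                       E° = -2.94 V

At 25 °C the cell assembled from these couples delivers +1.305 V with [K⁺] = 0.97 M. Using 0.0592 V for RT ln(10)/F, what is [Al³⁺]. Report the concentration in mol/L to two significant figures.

0.51 M

Al³⁺/Al is the cathode, K⁺/K the anode: E°cell = +1.31 V, n = 3.
Overall reaction: Al³⁺(aq) + 3 K(s) → Al(s) + 3 K⁺(aq); Q = [K⁺]^3/[Al³⁺]^1.
From E = E° − (0.0592/n) log Q: log Q = (E° − E)·n/0.0592 = (+1.31 − (+1.305))·3/0.0592 = 0.2534.
So 1·log[Al³⁺] = 3·log(0.97) − log Q = -0.0397 − (0.2534) = -0.2931; [Al³⁺] = 10^(-0.2931) ≈ 0.51 M.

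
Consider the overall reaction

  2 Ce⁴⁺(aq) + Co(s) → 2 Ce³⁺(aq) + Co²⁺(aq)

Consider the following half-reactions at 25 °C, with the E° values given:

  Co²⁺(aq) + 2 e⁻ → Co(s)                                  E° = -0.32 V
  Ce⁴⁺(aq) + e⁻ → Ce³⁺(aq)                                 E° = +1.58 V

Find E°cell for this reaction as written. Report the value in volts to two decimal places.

+1.90 V

The Ce⁴⁺/Ce³⁺ couple has the higher reduction potential, so it is the cathode; Co²⁺/Co is oxidised at the anode.
E°cell = E°(cathode) − E°(anode) = (+1.58) − (-0.32) = +1.90 V.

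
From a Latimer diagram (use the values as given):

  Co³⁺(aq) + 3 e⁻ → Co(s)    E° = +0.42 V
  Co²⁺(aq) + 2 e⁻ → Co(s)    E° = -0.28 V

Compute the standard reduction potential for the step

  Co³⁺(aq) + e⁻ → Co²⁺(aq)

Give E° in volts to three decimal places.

+1.820 V

Sequential free energies add, so n₃E°₃ = n₁E°₁ + n₂E°₂.
With n₃ = 3, and the known step contributing 2×(-0.28) V, the unknown satisfies 1·E° = 3×(+0.42) − 2×(-0.28) = +1.820.
E° = +1.820 / 1 = +1.820 V.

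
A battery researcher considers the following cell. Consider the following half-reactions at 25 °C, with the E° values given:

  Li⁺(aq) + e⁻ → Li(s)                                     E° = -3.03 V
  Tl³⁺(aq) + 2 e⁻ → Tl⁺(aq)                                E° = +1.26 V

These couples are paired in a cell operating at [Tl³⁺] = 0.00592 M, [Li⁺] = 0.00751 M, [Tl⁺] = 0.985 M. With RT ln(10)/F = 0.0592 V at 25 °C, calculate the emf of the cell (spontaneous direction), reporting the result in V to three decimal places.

Tl³⁺/Tl⁺ is the cathode (higher E°), Li⁺/Li the anode: E°cell = +1.26 − (-3.03) = +4.29 V, n = 2.
Overall: Tl³⁺(aq) + 2 Li(s) → Tl⁺(aq) + 2 Li⁺(aq)
Q = [Tl⁺]·[Li⁺]^2 / ([Tl³⁺]); log Q = -2.028.
E = E° − (0.0592/n) log Q = +4.29 − (0.0592/2)(-2.028) = +4.350 V.

+4.350 V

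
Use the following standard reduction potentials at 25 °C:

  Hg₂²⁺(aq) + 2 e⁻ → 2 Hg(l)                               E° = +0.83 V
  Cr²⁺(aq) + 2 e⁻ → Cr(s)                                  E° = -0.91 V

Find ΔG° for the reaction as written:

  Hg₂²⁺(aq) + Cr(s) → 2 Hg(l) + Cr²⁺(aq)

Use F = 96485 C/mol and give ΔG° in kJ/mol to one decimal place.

-335.8 kJ/mol

As written, Hg₂²⁺/Hg is reduced (cathode) and Cr²⁺/Cr is oxidised (anode), so E°cell = (+0.83) − (-0.91) = +1.74 V.
Balancing electrons gives n = 2.
ΔG° = −nFE° = −(2)(96485)(+1.74) = -335,768 J = -335.8 kJ/mol.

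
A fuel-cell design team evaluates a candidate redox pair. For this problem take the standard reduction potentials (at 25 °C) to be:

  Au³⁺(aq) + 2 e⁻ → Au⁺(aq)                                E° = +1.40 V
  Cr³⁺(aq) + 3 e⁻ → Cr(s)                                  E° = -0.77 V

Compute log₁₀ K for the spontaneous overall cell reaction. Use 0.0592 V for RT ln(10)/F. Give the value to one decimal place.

Cathode: Au³⁺/Au⁺; anode: Cr³⁺/Cr. E°cell = +2.17 V, n = 6.
log K = nE°cell / 0.0592 = (6)(+2.17) / 0.0592 = 219.9.

219.9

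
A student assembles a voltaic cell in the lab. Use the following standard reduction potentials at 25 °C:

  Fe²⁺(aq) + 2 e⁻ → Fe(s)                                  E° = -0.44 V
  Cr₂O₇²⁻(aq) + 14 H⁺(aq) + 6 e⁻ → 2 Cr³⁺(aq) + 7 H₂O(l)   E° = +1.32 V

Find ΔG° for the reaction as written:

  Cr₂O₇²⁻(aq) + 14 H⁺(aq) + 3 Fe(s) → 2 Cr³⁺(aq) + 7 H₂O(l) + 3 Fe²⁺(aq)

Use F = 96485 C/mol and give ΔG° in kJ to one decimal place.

As written, Cr₂O₇²⁻/Cr³⁺ is reduced (cathode) and Fe²⁺/Fe is oxidised (anode), so E°cell = (+1.32) − (-0.44) = +1.76 V.
Balancing electrons gives n = 6.
ΔG° = −nFE° = −(6)(96485)(+1.76) = -1,018,882 J = -1018.9 kJ.

-1018.9 kJ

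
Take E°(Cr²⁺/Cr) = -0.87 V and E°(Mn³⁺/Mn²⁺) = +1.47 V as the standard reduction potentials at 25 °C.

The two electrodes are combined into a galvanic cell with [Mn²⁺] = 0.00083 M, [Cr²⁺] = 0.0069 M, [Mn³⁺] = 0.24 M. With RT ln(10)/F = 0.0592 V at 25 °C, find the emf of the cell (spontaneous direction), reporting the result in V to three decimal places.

+2.550 V

Mn³⁺/Mn²⁺ is the cathode (higher E°), Cr²⁺/Cr the anode: E°cell = +1.47 − (-0.87) = +2.34 V, n = 2.
Overall: 2 Mn³⁺(aq) + Cr(s) → 2 Mn²⁺(aq) + Cr²⁺(aq)
Q = [Mn²⁺]^2·[Cr²⁺] / ([Mn³⁺]^2); log Q = -7.083.
E = E° − (0.0592/n) log Q = +2.34 − (0.0592/2)(-7.083) = +2.550 V.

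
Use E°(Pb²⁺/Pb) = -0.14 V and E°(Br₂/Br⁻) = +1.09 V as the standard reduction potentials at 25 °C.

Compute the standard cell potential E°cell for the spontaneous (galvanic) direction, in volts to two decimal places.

+1.23 V

The Br₂/Br⁻ couple has the higher reduction potential, so it is the cathode; Pb²⁺/Pb is oxidised at the anode.
E°cell = E°(cathode) − E°(anode) = (+1.09) − (-0.14) = +1.23 V.
Since E°cell > 0, the reaction is spontaneous under standard conditions.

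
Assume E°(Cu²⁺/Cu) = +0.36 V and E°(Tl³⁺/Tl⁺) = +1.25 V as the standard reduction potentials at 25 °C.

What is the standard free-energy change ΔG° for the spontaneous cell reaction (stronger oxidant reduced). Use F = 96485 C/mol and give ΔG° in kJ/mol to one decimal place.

-171.7 kJ/mol

Tl³⁺/Tl⁺ (E° = +1.25 V) is the cathode; Cu²⁺/Cu (E° = +0.36 V) is the anode, so E°cell = +0.89 V.
Balancing electrons gives n = 2 (lcm of 2 and 2).
ΔG° = −nFE° = −(2)(96485)(+0.89) = -171,743 J = -171.7 kJ/mol.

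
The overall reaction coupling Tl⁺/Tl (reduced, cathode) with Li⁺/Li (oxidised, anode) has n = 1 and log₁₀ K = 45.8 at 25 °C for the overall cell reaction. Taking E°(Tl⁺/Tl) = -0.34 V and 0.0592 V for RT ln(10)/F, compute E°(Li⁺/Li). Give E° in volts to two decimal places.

-3.05 V

E°cell = (0.0592/n)·log K = (0.0592/1)(45.8) = +2.711 V.
Since Tl⁺/Tl is the cathode and Li⁺/Li the anode, E°cell = E°(Tl⁺/Tl) − E°(Li⁺/Li).
So E°(Li⁺/Li) = E°(Tl⁺/Tl) − E°cell = (-0.34) − (+2.711) = -3.05 V.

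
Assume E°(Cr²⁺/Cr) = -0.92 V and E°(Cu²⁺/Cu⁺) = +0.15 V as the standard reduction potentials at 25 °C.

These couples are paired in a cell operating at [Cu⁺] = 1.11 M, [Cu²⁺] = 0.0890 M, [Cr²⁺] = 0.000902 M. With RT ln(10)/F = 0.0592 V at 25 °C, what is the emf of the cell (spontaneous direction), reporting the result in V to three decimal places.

+1.095 V

Cu²⁺/Cu⁺ is the cathode (higher E°), Cr²⁺/Cr the anode: E°cell = +0.15 − (-0.92) = +1.07 V, n = 2.
Overall: 2 Cu²⁺(aq) + Cr(s) → 2 Cu⁺(aq) + Cr²⁺(aq)
Q = [Cu⁺]^2·[Cr²⁺] / ([Cu²⁺]^2); log Q = -0.853.
E = E° − (0.0592/n) log Q = +1.07 − (0.0592/2)(-0.853) = +1.095 V.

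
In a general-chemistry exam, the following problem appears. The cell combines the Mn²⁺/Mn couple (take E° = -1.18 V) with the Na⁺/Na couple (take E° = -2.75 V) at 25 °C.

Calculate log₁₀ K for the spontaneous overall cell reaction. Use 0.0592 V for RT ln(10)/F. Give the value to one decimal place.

Cathode: Mn²⁺/Mn; anode: Na⁺/Na. E°cell = +1.57 V, n = 2.
log K = nE°cell / 0.0592 = (2)(+1.57) / 0.0592 = 53.0.

53.0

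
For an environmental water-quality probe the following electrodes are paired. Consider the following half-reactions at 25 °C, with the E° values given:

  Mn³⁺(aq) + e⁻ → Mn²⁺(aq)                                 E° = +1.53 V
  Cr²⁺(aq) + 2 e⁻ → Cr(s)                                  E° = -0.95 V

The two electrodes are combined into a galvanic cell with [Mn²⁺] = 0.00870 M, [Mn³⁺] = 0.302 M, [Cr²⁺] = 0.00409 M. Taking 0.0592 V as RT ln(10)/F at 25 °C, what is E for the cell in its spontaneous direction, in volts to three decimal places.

Mn³⁺/Mn²⁺ is the cathode (higher E°), Cr²⁺/Cr the anode: E°cell = +1.53 − (-0.95) = +2.48 V, n = 2.
Overall: 2 Mn³⁺(aq) + Cr(s) → 2 Mn²⁺(aq) + Cr²⁺(aq)
Q = [Mn²⁺]^2·[Cr²⁺] / ([Mn³⁺]^2); log Q = -5.469.
E = E° − (0.0592/n) log Q = +2.48 − (0.0592/2)(-5.469) = +2.642 V.

+2.642 V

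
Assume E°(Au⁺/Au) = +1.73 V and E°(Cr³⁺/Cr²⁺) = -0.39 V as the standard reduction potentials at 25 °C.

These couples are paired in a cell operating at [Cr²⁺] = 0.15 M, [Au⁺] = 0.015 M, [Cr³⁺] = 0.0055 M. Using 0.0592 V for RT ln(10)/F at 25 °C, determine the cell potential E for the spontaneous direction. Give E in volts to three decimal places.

+2.097 V

Au⁺/Au is the cathode (higher E°), Cr³⁺/Cr²⁺ the anode: E°cell = +1.73 − (-0.39) = +2.12 V, n = 1.
Overall: Au⁺(aq) + Cr²⁺(aq) → Au(s) + Cr³⁺(aq)
Q = [Cr³⁺] / ([Au⁺]·[Cr²⁺]); log Q = 0.388.
E = E° − (0.0592/n) log Q = +2.12 − (0.0592/1)(0.388) = +2.097 V.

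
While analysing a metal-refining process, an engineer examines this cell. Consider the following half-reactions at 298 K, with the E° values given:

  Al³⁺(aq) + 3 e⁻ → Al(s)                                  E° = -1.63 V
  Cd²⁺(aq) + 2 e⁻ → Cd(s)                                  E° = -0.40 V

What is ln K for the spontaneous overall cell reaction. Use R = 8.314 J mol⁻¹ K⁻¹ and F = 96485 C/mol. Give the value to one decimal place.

Cathode: Cd²⁺/Cd; anode: Al³⁺/Al. E°cell = (-0.40) − (-1.63) = +1.23 V, with n = 6.
ΔG° = −nFE° = −RT ln K, so ln K = nFE°/(RT) = (6)(96485)(+1.23) / ((8.314)(298)) = 287.402.

287.4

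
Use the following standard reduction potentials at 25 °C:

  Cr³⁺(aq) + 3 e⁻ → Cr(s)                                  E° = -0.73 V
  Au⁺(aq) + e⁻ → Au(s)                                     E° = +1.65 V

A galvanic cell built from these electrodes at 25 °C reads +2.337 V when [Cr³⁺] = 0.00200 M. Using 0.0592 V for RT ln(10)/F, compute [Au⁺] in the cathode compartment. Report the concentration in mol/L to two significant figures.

0.024 M

Au⁺/Au is the cathode, Cr³⁺/Cr the anode: E°cell = +2.38 V, n = 3.
Overall reaction: 3 Au⁺(aq) + Cr(s) → 3 Au(s) + Cr³⁺(aq); Q = [Cr³⁺]^1/[Au⁺]^3.
From E = E° − (0.0592/n) log Q: log Q = (E° − E)·n/0.0592 = (+2.38 − (+2.337))·3/0.0592 = 2.1791.
So 3·log[Au⁺] = 1·log(0.002) − log Q = -2.6990 − (2.1791) = -4.8781; log[Au⁺] = -4.8781 / 3 = -1.6260; [Au⁺] = 10^(-1.6260) ≈ 0.024 M.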